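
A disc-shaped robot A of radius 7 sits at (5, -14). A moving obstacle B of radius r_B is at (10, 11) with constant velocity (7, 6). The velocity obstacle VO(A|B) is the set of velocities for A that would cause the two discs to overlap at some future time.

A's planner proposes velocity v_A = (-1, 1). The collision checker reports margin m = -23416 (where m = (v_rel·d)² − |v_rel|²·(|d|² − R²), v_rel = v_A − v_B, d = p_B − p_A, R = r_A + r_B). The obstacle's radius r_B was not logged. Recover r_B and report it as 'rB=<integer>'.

m = -23416
d = (5, 25);  v_rel = (-8, -5),  |v_rel|² = 89
v_rel×d = (-8)·(25) − (-5)·(5) = -175
since m = R²·89 − (-175)²:  R² = (30625 + -23416) / 89 = 81
R = √81 = 9  ⇒  r_B = 9 − 7 = 2

rB=2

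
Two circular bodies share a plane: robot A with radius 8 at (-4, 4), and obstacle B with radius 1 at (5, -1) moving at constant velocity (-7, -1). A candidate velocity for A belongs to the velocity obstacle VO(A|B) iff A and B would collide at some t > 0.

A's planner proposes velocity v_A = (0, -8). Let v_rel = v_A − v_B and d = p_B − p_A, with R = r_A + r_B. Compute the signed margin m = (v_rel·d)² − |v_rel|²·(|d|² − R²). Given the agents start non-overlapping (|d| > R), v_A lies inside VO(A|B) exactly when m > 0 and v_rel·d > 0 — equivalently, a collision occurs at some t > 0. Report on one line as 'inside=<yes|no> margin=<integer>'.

d = (9, -5),  |d|² = 106;  R = 8+1 = 9,  c = 106−9² = 25
v_rel = (7, -7),  |v_rel|² = 98;  v_rel·d = (7)·(9) + (-7)·(-5) = 98
98·t² − 196·t + 25 = 0  ⇒  m = 98² − 98·25 = 7154
m = 7154 > 0,  v_rel·d = 98 > 0  ⇒  inside

inside=yes margin=7154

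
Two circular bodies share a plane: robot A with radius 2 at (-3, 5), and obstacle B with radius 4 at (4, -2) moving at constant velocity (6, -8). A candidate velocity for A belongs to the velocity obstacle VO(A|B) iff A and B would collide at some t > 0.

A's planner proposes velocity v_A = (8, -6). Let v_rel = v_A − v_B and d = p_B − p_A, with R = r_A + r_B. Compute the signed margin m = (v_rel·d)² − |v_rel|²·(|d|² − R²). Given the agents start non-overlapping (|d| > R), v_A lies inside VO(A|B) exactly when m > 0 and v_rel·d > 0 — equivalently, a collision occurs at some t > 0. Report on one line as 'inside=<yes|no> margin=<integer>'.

d = (7, -7),  |d|² = 98;  R = 2+4 = 6,  c = 98−6² = 62
v_rel = (2, 2),  |v_rel|² = 8;  v_rel·d = (2)·(7) + (2)·(-7) = 0
8·t² − 0·t + 62 = 0  ⇒  m = 0² − 8·62 = -496
m = -496 < 0,  v_rel·d = 0 = 0  ⇒  outside

inside=no margin=-496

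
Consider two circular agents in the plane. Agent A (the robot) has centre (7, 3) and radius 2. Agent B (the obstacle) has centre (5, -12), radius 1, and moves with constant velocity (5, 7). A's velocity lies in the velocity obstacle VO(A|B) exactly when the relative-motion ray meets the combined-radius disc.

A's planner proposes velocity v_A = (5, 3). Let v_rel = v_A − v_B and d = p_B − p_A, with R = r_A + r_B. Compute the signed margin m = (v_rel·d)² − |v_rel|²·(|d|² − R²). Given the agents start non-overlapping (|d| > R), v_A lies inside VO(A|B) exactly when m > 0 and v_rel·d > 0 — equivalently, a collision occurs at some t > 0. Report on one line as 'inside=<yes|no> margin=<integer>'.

d = (-2, -15),  |d|² = 229;  R = 2+1 = 3,  c = 229−3² = 220
v_rel = (0, -4),  |v_rel|² = 16;  v_rel·d = (0)·(-2) + (-4)·(-15) = 60
16·t² − 120·t + 220 = 0  ⇒  m = 60² − 16·220 = 80
m = 80 > 0,  v_rel·d = 60 > 0  ⇒  inside

inside=yes margin=80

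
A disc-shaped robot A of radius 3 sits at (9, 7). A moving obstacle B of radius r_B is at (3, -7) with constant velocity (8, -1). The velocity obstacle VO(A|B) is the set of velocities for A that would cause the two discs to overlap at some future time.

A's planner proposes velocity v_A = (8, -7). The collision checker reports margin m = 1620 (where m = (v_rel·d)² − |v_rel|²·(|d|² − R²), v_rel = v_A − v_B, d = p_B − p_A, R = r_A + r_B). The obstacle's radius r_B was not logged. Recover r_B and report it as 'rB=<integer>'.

m = 1620
d = (-6, -14);  v_rel = (0, -6),  |v_rel|² = 36
v_rel×d = (0)·(-14) − (-6)·(-6) = -36
since m = R²·36 − (-36)²:  R² = (1296 + 1620) / 36 = 81
R = √81 = 9  ⇒  r_B = 9 − 3 = 6

rB=6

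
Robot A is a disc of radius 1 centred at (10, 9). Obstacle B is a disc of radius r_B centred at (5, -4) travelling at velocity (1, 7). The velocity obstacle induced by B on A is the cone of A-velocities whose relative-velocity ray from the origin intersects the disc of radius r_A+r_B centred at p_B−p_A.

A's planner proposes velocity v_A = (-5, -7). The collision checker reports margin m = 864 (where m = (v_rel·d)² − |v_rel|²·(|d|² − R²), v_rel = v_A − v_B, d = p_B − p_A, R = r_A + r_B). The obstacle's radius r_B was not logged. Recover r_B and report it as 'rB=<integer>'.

m = 864
d = (-5, -13);  v_rel = (-6, -14),  |v_rel|² = 232
v_rel×d = (-6)·(-13) − (-14)·(-5) = 8
since m = R²·232 − 8²:  R² = (64 + 864) / 232 = 4
R = √4 = 2  ⇒  r_B = 2 − 1 = 1

rB=1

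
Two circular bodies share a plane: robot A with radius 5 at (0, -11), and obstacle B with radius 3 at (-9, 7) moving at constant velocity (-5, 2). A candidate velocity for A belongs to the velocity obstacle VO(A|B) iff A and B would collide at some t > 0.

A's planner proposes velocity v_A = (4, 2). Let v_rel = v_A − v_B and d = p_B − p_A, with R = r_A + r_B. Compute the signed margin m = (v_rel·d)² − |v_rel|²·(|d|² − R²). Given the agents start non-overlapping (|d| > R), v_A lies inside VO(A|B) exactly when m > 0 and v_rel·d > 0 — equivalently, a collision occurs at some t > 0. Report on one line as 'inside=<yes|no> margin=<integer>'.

d = (-9, 18),  |d|² = 405;  R = 5+3 = 8,  c = 405−8² = 341
v_rel = (9, 0),  |v_rel|² = 81;  v_rel·d = (9)·(-9) + (0)·(18) = -81
81·t² + 162·t + 341 = 0  ⇒  m = (-81)² − 81·341 = -21060
m = -21060 < 0,  v_rel·d = -81 < 0  ⇒  outside

inside=no margin=-21060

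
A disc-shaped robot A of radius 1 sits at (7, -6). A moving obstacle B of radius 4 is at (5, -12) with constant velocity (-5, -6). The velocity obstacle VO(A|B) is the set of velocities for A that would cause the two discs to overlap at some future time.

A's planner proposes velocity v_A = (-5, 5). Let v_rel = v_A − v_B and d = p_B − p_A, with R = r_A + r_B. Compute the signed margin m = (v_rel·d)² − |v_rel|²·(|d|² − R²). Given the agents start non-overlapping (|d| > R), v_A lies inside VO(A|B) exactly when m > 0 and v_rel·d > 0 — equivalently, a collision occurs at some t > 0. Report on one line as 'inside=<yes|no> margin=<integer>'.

d = (-2, -6),  |d|² = 40;  R = 1+4 = 5,  c = 40−5² = 15
v_rel = (0, 11),  |v_rel|² = 121;  v_rel·d = (0)·(-2) + (11)·(-6) = -66
121·t² + 132·t + 15 = 0  ⇒  m = (-66)² − 121·15 = 2541
m = 2541 > 0,  v_rel·d = -66 < 0  ⇒  outside

inside=no margin=2541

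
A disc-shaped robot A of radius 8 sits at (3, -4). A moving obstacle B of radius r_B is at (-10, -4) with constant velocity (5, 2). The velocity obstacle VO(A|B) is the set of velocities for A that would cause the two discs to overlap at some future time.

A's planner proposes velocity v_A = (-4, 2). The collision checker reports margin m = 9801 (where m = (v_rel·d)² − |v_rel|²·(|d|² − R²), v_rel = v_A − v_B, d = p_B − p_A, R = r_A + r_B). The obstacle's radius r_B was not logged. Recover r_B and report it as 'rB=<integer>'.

m = 9801
d = (-13, 0);  v_rel = (-9, 0),  |v_rel|² = 81
v_rel×d = (-9)·(0) − (0)·(-13) = 0
since m = R²·81 − 0²:  R² = (0 + 9801) / 81 = 121
R = √121 = 11  ⇒  r_B = 11 − 8 = 3

rB=3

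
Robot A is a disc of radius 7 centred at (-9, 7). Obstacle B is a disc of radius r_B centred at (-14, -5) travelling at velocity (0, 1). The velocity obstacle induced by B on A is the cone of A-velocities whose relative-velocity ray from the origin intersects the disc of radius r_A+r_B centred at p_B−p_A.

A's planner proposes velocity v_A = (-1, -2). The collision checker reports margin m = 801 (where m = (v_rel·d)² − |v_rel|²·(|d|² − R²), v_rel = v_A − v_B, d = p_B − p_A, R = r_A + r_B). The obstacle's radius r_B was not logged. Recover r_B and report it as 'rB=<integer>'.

m = 801
d = (-5, -12);  v_rel = (-1, -3),  |v_rel|² = 10
v_rel×d = (-1)·(-12) − (-3)·(-5) = -3
since m = R²·10 − (-3)²:  R² = (9 + 801) / 10 = 81
R = √81 = 9  ⇒  r_B = 9 − 7 = 2

rB=2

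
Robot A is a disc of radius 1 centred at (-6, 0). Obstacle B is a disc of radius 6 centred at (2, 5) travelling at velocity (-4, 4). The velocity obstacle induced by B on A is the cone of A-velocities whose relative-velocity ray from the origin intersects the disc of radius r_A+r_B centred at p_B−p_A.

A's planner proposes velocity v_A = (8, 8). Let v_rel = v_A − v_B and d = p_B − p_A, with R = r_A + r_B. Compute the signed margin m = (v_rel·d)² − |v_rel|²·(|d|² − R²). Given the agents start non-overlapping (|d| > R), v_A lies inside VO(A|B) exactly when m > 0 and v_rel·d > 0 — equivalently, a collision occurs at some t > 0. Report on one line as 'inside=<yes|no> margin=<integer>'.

d = (8, 5),  |d|² = 89;  R = 1+6 = 7,  c = 89−7² = 40
v_rel = (12, 4),  |v_rel|² = 160;  v_rel·d = (12)·(8) + (4)·(5) = 116
160·t² − 232·t + 40 = 0  ⇒  m = 116² − 160·40 = 7056
m = 7056 > 0,  v_rel·d = 116 > 0  ⇒  inside

inside=yes margin=7056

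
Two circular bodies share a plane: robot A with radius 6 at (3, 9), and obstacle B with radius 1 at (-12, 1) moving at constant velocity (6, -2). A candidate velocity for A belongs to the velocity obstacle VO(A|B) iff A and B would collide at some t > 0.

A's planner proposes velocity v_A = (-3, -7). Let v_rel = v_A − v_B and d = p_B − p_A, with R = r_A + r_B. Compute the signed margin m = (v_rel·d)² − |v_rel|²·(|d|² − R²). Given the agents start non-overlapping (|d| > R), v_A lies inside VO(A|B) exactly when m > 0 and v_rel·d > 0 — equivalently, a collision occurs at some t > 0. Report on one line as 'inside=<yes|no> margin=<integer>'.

d = (-15, -8),  |d|² = 289;  R = 6+1 = 7,  c = 289−7² = 240
v_rel = (-9, -5),  |v_rel|² = 106;  v_rel·d = (-9)·(-15) + (-5)·(-8) = 175
106·t² − 350·t + 240 = 0  ⇒  m = 175² − 106·240 = 5185
m = 5185 > 0,  v_rel·d = 175 > 0  ⇒  inside

inside=yes margin=5185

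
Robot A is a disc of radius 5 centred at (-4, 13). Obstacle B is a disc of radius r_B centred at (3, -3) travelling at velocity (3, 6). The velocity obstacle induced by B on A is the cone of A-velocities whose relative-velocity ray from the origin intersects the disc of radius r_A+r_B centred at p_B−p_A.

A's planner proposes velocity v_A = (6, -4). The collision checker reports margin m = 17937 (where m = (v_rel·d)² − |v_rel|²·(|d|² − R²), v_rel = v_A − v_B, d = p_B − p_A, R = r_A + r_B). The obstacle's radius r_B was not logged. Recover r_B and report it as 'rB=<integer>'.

m = 17937
d = (7, -16);  v_rel = (3, -10),  |v_rel|² = 109
v_rel×d = (3)·(-16) − (-10)·(7) = 22
since m = R²·109 − 22²:  R² = (484 + 17937) / 109 = 169
R = √169 = 13  ⇒  r_B = 13 − 5 = 8

rB=8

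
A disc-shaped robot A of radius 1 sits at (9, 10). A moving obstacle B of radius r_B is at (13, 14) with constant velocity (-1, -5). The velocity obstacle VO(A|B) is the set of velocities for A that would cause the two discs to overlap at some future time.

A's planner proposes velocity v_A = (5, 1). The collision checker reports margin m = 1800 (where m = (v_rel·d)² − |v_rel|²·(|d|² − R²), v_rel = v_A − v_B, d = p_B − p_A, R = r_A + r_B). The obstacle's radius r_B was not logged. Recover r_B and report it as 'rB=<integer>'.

m = 1800
d = (4, 4);  v_rel = (6, 6),  |v_rel|² = 72
v_rel×d = (6)·(4) − (6)·(4) = 0
since m = R²·72 − 0²:  R² = (0 + 1800) / 72 = 25
R = √25 = 5  ⇒  r_B = 5 − 1 = 4

rB=4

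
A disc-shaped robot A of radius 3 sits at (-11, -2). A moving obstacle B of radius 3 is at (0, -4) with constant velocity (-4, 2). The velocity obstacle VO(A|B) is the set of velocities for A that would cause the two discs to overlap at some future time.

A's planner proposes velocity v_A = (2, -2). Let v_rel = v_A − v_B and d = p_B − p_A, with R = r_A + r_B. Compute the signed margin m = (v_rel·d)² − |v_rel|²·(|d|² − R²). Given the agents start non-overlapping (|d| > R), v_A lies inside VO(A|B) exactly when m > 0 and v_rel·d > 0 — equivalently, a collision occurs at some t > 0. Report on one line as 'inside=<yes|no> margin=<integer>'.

d = (11, -2),  |d|² = 125;  R = 3+3 = 6,  c = 125−6² = 89
v_rel = (6, -4),  |v_rel|² = 52;  v_rel·d = (6)·(11) + (-4)·(-2) = 74
52·t² − 148·t + 89 = 0  ⇒  m = 74² − 52·89 = 848
m = 848 > 0,  v_rel·d = 74 > 0  ⇒  inside

inside=yes margin=848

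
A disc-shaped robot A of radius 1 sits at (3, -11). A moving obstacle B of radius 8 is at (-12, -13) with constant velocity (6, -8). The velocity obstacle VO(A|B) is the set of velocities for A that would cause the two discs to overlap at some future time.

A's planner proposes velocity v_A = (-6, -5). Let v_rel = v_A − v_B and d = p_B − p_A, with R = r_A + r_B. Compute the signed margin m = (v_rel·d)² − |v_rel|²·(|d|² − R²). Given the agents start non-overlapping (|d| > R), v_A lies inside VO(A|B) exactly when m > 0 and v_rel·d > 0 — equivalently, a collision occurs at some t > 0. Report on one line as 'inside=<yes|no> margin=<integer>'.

d = (-15, -2),  |d|² = 229;  R = 1+8 = 9,  c = 229−9² = 148
v_rel = (-12, 3),  |v_rel|² = 153;  v_rel·d = (-12)·(-15) + (3)·(-2) = 174
153·t² − 348·t + 148 = 0  ⇒  m = 174² − 153·148 = 7632
m = 7632 > 0,  v_rel·d = 174 > 0  ⇒  inside

inside=yes margin=7632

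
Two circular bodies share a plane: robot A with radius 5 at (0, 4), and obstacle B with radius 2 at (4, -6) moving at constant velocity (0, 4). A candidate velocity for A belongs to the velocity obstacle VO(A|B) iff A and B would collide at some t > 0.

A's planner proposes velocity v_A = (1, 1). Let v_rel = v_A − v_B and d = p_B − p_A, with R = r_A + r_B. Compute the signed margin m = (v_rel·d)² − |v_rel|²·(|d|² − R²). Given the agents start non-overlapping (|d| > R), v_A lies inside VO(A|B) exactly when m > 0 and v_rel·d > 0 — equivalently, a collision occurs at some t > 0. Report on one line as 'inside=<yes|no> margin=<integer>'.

d = (4, -10),  |d|² = 116;  R = 5+2 = 7,  c = 116−7² = 67
v_rel = (1, -3),  |v_rel|² = 10;  v_rel·d = (1)·(4) + (-3)·(-10) = 34
10·t² − 68·t + 67 = 0  ⇒  m = 34² − 10·67 = 486
m = 486 > 0,  v_rel·d = 34 > 0  ⇒  inside

inside=yes margin=486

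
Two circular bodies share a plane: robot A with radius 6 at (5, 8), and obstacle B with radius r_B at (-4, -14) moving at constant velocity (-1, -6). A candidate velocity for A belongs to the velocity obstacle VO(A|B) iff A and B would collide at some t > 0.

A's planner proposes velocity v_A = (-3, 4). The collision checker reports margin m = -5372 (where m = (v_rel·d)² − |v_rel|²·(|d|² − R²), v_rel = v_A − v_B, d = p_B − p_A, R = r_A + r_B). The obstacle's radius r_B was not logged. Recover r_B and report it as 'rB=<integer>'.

m = -5372
d = (-9, -22);  v_rel = (-2, 10),  |v_rel|² = 104
v_rel×d = (-2)·(-22) − (10)·(-9) = 134
since m = R²·104 − 134²:  R² = (17956 + -5372) / 104 = 121
R = √121 = 11  ⇒  r_B = 11 − 6 = 5

rB=5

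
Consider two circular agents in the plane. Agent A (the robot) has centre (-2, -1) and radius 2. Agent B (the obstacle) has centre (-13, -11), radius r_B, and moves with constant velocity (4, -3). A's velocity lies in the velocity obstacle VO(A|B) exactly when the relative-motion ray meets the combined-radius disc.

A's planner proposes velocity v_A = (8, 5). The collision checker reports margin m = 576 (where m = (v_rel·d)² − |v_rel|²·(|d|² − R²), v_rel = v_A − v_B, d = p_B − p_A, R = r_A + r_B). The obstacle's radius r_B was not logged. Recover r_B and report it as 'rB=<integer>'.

m = 576
d = (-11, -10);  v_rel = (4, 8),  |v_rel|² = 80
v_rel×d = (4)·(-10) − (8)·(-11) = 48
since m = R²·80 − 48²:  R² = (2304 + 576) / 80 = 36
R = √36 = 6  ⇒  r_B = 6 − 2 = 4

rB=4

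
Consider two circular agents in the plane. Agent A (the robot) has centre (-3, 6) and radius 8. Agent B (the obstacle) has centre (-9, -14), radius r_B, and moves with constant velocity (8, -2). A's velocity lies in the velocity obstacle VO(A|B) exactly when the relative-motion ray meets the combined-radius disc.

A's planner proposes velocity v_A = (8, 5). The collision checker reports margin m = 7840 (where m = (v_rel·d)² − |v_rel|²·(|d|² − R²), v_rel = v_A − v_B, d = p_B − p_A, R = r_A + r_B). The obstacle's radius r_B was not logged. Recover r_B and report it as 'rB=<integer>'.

m = 7840
d = (-6, -20);  v_rel = (0, 7),  |v_rel|² = 49
v_rel×d = (0)·(-20) − (7)·(-6) = 42
since m = R²·49 − 42²:  R² = (1764 + 7840) / 49 = 196
R = √196 = 14  ⇒  r_B = 14 − 8 = 6

rB=6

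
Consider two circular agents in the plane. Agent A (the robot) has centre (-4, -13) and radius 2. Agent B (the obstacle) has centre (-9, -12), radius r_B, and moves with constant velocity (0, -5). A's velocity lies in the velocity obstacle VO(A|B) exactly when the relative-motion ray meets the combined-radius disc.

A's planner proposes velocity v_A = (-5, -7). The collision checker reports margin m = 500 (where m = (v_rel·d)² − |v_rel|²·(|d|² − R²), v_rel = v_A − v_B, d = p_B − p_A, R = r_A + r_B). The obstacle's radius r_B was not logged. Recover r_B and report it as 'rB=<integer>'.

m = 500
d = (-5, 1);  v_rel = (-5, -2),  |v_rel|² = 29
v_rel×d = (-5)·(1) − (-2)·(-5) = -15
since m = R²·29 − (-15)²:  R² = (225 + 500) / 29 = 25
R = √25 = 5  ⇒  r_B = 5 − 2 = 3

rB=3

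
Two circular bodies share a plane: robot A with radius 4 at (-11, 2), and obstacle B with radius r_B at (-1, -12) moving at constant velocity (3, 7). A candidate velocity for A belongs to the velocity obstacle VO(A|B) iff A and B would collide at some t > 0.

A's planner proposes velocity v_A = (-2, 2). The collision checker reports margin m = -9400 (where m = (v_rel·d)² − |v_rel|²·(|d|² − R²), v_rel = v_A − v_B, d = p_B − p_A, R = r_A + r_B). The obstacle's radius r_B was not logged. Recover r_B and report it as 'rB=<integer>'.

m = -9400
d = (10, -14);  v_rel = (-5, -5),  |v_rel|² = 50
v_rel×d = (-5)·(-14) − (-5)·(10) = 120
since m = R²·50 − 120²:  R² = (14400 + -9400) / 50 = 100
R = √100 = 10  ⇒  r_B = 10 − 4 = 6

rB=6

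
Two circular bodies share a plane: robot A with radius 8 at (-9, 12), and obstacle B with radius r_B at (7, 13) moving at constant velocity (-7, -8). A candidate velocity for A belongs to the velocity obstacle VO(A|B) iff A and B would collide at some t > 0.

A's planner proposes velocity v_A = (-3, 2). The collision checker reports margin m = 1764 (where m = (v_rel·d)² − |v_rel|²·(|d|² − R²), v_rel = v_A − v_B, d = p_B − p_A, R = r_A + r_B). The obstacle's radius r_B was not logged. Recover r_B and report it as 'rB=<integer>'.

m = 1764
d = (16, 1);  v_rel = (4, 10),  |v_rel|² = 116
v_rel×d = (4)·(1) − (10)·(16) = -156
since m = R²·116 − (-156)²:  R² = (24336 + 1764) / 116 = 225
R = √225 = 15  ⇒  r_B = 15 − 8 = 7

rB=7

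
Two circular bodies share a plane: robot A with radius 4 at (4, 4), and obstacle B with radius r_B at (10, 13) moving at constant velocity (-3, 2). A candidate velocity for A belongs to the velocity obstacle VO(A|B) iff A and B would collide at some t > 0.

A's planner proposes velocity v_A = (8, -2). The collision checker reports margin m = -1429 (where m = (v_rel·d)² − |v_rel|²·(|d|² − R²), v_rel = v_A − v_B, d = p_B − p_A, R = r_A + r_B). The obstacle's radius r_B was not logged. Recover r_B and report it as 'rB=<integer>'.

m = -1429
d = (6, 9);  v_rel = (11, -4),  |v_rel|² = 137
v_rel×d = (11)·(9) − (-4)·(6) = 123
since m = R²·137 − 123²:  R² = (15129 + -1429) / 137 = 100
R = √100 = 10  ⇒  r_B = 10 − 4 = 6

rB=6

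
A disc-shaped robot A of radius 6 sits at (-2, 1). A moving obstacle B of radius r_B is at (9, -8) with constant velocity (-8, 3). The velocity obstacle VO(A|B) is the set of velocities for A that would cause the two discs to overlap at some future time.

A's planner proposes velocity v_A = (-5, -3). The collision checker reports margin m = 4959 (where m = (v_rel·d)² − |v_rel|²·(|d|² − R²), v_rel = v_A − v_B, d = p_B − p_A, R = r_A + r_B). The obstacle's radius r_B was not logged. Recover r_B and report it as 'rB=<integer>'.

m = 4959
d = (11, -9);  v_rel = (3, -6),  |v_rel|² = 45
v_rel×d = (3)·(-9) − (-6)·(11) = 39
since m = R²·45 − 39²:  R² = (1521 + 4959) / 45 = 144
R = √144 = 12  ⇒  r_B = 12 − 6 = 6

rB=6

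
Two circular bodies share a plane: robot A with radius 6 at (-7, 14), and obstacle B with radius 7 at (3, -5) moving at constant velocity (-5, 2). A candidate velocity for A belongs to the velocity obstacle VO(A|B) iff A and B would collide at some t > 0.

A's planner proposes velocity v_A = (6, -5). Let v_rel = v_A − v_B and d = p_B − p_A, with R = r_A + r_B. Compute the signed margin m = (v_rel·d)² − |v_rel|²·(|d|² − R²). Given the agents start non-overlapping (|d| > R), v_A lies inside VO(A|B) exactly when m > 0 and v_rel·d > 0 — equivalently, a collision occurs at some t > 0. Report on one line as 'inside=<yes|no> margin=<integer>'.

d = (10, -19),  |d|² = 461;  R = 6+7 = 13,  c = 461−13² = 292
v_rel = (11, -7),  |v_rel|² = 170;  v_rel·d = (11)·(10) + (-7)·(-19) = 243
170·t² − 486·t + 292 = 0  ⇒  m = 243² − 170·292 = 9409
m = 9409 > 0,  v_rel·d = 243 > 0  ⇒  inside

inside=yes margin=9409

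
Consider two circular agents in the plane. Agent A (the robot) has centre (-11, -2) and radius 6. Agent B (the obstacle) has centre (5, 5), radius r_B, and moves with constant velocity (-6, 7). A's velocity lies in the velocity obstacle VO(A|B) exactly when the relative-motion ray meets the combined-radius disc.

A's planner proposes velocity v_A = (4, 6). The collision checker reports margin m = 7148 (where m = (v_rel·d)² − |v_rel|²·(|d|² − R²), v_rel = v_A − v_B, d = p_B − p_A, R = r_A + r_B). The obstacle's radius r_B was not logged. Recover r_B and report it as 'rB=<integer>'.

m = 7148
d = (16, 7);  v_rel = (10, -1),  |v_rel|² = 101
v_rel×d = (10)·(7) − (-1)·(16) = 86
since m = R²·101 − 86²:  R² = (7396 + 7148) / 101 = 144
R = √144 = 12  ⇒  r_B = 12 − 6 = 6

rB=6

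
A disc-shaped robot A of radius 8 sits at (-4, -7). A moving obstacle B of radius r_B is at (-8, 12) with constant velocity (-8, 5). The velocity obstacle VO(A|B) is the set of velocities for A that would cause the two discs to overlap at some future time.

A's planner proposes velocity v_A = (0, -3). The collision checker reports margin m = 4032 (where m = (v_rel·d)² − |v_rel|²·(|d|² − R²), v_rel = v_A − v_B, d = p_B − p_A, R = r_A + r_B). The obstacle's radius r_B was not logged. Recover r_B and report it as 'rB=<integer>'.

m = 4032
d = (-4, 19);  v_rel = (8, -8),  |v_rel|² = 128
v_rel×d = (8)·(19) − (-8)·(-4) = 120
since m = R²·128 − 120²:  R² = (14400 + 4032) / 128 = 144
R = √144 = 12  ⇒  r_B = 12 − 8 = 4

rB=4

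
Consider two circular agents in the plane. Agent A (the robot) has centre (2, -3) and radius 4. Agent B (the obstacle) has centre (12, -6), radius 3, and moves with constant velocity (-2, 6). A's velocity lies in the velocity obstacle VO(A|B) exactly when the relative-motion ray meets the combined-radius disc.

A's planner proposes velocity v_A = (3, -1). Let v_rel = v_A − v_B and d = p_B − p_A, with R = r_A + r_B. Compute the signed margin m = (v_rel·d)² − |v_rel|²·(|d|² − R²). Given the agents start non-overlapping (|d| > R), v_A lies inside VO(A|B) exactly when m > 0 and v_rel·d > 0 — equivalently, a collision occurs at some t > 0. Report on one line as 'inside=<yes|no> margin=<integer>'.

d = (10, -3),  |d|² = 109;  R = 4+3 = 7,  c = 109−7² = 60
v_rel = (5, -7),  |v_rel|² = 74;  v_rel·d = (5)·(10) + (-7)·(-3) = 71
74·t² − 142·t + 60 = 0  ⇒  m = 71² − 74·60 = 601
m = 601 > 0,  v_rel·d = 71 > 0  ⇒  inside

inside=yes margin=601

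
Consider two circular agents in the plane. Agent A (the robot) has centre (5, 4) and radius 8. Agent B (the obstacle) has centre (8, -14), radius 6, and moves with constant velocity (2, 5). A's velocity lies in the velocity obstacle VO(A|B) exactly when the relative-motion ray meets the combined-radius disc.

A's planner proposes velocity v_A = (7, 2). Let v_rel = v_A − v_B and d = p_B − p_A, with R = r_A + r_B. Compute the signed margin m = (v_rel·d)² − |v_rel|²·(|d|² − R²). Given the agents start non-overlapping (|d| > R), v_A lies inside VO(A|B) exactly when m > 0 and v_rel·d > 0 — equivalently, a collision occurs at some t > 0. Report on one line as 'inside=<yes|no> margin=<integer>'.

d = (3, -18),  |d|² = 333;  R = 8+6 = 14,  c = 333−14² = 137
v_rel = (5, -3),  |v_rel|² = 34;  v_rel·d = (5)·(3) + (-3)·(-18) = 69
34·t² − 138·t + 137 = 0  ⇒  m = 69² − 34·137 = 103
m = 103 > 0,  v_rel·d = 69 > 0  ⇒  inside

inside=yes margin=103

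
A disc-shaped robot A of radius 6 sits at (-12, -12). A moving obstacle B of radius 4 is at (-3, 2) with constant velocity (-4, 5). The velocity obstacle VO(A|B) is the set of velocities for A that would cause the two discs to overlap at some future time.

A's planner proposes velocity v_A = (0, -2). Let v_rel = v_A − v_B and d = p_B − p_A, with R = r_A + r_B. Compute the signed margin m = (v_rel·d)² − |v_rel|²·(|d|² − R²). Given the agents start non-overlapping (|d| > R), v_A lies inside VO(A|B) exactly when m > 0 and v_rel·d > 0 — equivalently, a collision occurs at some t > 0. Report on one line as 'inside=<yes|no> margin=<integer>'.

d = (9, 14),  |d|² = 277;  R = 6+4 = 10,  c = 277−10² = 177
v_rel = (4, -7),  |v_rel|² = 65;  v_rel·d = (4)·(9) + (-7)·(14) = -62
65·t² + 124·t + 177 = 0  ⇒  m = (-62)² − 65·177 = -7661
m = -7661 < 0,  v_rel·d = -62 < 0  ⇒  outside

inside=no margin=-7661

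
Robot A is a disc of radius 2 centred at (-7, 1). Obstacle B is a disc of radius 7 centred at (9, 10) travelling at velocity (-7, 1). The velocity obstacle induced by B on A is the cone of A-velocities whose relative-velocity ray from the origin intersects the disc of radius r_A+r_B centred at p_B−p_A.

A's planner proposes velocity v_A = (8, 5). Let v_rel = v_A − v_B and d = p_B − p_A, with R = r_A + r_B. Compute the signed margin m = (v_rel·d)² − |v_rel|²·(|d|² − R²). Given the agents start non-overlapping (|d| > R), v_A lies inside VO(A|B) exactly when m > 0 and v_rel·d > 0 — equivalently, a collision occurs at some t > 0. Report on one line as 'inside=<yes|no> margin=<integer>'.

d = (16, 9),  |d|² = 337;  R = 2+7 = 9,  c = 337−9² = 256
v_rel = (15, 4),  |v_rel|² = 241;  v_rel·d = (15)·(16) + (4)·(9) = 276
241·t² − 552·t + 256 = 0  ⇒  m = 276² − 241·256 = 14480
m = 14480 > 0,  v_rel·d = 276 > 0  ⇒  inside

inside=yes margin=14480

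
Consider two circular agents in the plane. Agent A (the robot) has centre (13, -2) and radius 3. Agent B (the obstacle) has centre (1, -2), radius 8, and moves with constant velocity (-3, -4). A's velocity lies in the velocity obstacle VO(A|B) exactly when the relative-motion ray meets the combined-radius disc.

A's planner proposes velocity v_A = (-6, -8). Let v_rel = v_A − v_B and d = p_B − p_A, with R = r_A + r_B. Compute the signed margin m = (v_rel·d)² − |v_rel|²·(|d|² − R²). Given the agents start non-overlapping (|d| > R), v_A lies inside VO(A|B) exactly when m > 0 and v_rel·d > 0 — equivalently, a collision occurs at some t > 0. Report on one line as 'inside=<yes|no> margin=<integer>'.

d = (-12, 0),  |d|² = 144;  R = 3+8 = 11,  c = 144−11² = 23
v_rel = (-3, -4),  |v_rel|² = 25;  v_rel·d = (-3)·(-12) + (-4)·(0) = 36
25·t² − 72·t + 23 = 0  ⇒  m = 36² − 25·23 = 721
m = 721 > 0,  v_rel·d = 36 > 0  ⇒  inside

inside=yes margin=721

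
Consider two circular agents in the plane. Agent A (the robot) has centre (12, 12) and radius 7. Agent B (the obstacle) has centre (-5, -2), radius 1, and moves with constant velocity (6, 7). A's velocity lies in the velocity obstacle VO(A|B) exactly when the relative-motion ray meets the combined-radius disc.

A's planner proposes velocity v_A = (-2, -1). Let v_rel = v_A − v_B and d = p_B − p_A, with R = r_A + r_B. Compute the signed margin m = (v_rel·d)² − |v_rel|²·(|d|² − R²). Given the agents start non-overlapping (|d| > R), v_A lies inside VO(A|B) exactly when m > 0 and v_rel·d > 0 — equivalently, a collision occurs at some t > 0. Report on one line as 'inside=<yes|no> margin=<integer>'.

d = (-17, -14),  |d|² = 485;  R = 7+1 = 8,  c = 485−8² = 421
v_rel = (-8, -8),  |v_rel|² = 128;  v_rel·d = (-8)·(-17) + (-8)·(-14) = 248
128·t² − 496·t + 421 = 0  ⇒  m = 248² − 128·421 = 7616
m = 7616 > 0,  v_rel·d = 248 > 0  ⇒  inside

inside=yes margin=7616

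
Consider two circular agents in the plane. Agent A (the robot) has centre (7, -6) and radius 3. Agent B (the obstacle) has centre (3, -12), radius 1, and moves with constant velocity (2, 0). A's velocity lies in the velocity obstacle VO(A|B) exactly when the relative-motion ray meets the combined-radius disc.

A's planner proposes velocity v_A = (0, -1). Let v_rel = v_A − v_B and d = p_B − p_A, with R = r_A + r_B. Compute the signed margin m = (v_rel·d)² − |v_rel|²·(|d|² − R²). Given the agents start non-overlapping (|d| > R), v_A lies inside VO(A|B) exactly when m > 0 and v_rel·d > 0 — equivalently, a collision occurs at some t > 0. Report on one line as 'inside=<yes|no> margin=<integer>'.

d = (-4, -6),  |d|² = 52;  R = 3+1 = 4,  c = 52−4² = 36
v_rel = (-2, -1),  |v_rel|² = 5;  v_rel·d = (-2)·(-4) + (-1)·(-6) = 14
5·t² − 28·t + 36 = 0  ⇒  m = 14² − 5·36 = 16
m = 16 > 0,  v_rel·d = 14 > 0  ⇒  inside

inside=yes margin=16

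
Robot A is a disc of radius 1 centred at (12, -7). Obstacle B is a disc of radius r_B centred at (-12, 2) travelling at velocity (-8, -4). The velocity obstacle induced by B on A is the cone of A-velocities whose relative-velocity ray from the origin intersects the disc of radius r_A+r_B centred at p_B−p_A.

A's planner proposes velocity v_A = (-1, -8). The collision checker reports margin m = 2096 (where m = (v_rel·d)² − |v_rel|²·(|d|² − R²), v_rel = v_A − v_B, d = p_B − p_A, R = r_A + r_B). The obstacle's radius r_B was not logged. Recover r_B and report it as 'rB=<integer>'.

m = 2096
d = (-24, 9);  v_rel = (7, -4),  |v_rel|² = 65
v_rel×d = (7)·(9) − (-4)·(-24) = -33
since m = R²·65 − (-33)²:  R² = (1089 + 2096) / 65 = 49
R = √49 = 7  ⇒  r_B = 7 − 1 = 6

rB=6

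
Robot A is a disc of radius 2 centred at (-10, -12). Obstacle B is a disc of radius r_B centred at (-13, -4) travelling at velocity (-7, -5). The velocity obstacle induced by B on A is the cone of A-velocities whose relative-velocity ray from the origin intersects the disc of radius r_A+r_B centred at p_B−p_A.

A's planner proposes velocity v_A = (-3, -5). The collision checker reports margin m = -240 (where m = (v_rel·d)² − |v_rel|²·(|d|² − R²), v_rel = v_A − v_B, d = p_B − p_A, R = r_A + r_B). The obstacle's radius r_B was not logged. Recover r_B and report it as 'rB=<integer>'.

m = -240
d = (-3, 8);  v_rel = (4, 0),  |v_rel|² = 16
v_rel×d = (4)·(8) − (0)·(-3) = 32
since m = R²·16 − 32²:  R² = (1024 + -240) / 16 = 49
R = √49 = 7  ⇒  r_B = 7 − 2 = 5

rB=5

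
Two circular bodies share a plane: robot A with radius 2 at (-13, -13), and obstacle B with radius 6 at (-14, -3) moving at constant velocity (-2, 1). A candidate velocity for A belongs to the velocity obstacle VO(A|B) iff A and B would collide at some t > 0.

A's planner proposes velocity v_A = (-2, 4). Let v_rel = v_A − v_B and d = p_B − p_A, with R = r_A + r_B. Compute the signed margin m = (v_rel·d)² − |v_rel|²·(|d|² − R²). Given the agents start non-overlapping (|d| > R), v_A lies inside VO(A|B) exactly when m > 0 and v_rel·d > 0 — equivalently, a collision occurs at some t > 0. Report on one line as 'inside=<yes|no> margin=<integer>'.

d = (-1, 10),  |d|² = 101;  R = 2+6 = 8,  c = 101−8² = 37
v_rel = (0, 3),  |v_rel|² = 9;  v_rel·d = (0)·(-1) + (3)·(10) = 30
9·t² − 60·t + 37 = 0  ⇒  m = 30² − 9·37 = 567
m = 567 > 0,  v_rel·d = 30 > 0  ⇒  inside

inside=yes margin=567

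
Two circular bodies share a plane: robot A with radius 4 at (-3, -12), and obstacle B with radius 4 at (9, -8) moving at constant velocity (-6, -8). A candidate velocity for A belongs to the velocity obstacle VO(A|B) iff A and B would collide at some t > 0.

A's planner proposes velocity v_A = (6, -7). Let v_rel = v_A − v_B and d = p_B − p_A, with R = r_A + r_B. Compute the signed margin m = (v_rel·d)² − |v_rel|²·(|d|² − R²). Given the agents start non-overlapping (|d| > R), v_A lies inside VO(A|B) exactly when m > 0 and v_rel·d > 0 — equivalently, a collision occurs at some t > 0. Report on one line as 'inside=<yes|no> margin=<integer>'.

d = (12, 4),  |d|² = 160;  R = 4+4 = 8,  c = 160−8² = 96
v_rel = (12, 1),  |v_rel|² = 145;  v_rel·d = (12)·(12) + (1)·(4) = 148
145·t² − 296·t + 96 = 0  ⇒  m = 148² − 145·96 = 7984
m = 7984 > 0,  v_rel·d = 148 > 0  ⇒  inside

inside=yes margin=7984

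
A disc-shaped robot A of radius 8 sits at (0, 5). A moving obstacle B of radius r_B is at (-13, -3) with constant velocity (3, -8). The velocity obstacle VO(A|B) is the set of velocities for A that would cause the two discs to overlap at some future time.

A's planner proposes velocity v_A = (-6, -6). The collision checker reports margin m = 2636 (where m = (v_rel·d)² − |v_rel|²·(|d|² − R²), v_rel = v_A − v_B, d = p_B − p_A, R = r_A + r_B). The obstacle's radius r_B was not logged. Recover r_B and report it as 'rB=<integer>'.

m = 2636
d = (-13, -8);  v_rel = (-9, 2),  |v_rel|² = 85
v_rel×d = (-9)·(-8) − (2)·(-13) = 98
since m = R²·85 − 98²:  R² = (9604 + 2636) / 85 = 144
R = √144 = 12  ⇒  r_B = 12 − 8 = 4

rB=4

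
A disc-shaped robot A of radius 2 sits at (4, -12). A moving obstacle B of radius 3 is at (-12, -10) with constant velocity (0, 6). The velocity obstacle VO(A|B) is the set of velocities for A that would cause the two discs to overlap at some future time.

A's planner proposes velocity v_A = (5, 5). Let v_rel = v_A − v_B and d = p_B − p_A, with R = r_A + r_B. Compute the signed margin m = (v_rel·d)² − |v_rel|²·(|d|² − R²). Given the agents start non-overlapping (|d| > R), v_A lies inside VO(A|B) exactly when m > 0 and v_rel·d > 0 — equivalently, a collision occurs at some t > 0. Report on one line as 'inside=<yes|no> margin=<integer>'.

d = (-16, 2),  |d|² = 260;  R = 2+3 = 5,  c = 260−5² = 235
v_rel = (5, -1),  |v_rel|² = 26;  v_rel·d = (5)·(-16) + (-1)·(2) = -82
26·t² + 164·t + 235 = 0  ⇒  m = (-82)² − 26·235 = 614
m = 614 > 0,  v_rel·d = -82 < 0  ⇒  outside

inside=no margin=614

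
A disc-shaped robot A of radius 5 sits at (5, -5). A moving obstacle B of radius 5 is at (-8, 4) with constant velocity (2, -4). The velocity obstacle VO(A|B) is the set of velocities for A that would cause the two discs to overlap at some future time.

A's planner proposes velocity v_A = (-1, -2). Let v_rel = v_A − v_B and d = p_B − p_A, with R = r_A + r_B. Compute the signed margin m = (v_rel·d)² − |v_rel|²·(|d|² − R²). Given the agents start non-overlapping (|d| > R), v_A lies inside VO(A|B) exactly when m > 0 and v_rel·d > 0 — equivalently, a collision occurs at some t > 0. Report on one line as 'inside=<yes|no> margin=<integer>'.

d = (-13, 9),  |d|² = 250;  R = 5+5 = 10,  c = 250−10² = 150
v_rel = (-3, 2),  |v_rel|² = 13;  v_rel·d = (-3)·(-13) + (2)·(9) = 57
13·t² − 114·t + 150 = 0  ⇒  m = 57² − 13·150 = 1299
m = 1299 > 0,  v_rel·d = 57 > 0  ⇒  inside

inside=yes margin=1299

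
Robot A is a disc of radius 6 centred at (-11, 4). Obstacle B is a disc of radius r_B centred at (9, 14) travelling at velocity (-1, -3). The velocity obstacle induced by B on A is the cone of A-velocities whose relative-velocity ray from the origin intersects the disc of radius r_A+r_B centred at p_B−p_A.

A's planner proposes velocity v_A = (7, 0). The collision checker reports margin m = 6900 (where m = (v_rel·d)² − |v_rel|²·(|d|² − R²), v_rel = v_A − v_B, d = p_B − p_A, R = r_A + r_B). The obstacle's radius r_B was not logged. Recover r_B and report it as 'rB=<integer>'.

m = 6900
d = (20, 10);  v_rel = (8, 3),  |v_rel|² = 73
v_rel×d = (8)·(10) − (3)·(20) = 20
since m = R²·73 − 20²:  R² = (400 + 6900) / 73 = 100
R = √100 = 10  ⇒  r_B = 10 − 6 = 4

rB=4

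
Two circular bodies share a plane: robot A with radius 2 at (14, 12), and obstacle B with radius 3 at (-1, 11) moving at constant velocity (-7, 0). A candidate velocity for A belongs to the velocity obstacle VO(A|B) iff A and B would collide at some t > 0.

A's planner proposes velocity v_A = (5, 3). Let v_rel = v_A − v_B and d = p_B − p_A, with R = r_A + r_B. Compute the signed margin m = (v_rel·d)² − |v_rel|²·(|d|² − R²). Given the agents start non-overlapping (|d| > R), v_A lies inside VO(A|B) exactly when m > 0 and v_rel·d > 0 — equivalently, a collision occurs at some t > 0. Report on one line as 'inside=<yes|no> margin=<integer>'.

d = (-15, -1),  |d|² = 226;  R = 2+3 = 5,  c = 226−5² = 201
v_rel = (12, 3),  |v_rel|² = 153;  v_rel·d = (12)·(-15) + (3)·(-1) = -183
153·t² + 366·t + 201 = 0  ⇒  m = (-183)² − 153·201 = 2736
m = 2736 > 0,  v_rel·d = -183 < 0  ⇒  outside

inside=no margin=2736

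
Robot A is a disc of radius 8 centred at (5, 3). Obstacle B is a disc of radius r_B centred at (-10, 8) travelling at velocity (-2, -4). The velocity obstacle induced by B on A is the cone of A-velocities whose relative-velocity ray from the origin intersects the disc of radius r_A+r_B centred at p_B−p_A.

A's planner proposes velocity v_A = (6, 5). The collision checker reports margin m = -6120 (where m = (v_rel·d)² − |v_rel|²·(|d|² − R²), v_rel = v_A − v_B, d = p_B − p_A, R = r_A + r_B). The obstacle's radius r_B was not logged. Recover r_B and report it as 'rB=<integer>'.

m = -6120
d = (-15, 5);  v_rel = (8, 9),  |v_rel|² = 145
v_rel×d = (8)·(5) − (9)·(-15) = 175
since m = R²·145 − 175²:  R² = (30625 + -6120) / 145 = 169
R = √169 = 13  ⇒  r_B = 13 − 8 = 5

rB=5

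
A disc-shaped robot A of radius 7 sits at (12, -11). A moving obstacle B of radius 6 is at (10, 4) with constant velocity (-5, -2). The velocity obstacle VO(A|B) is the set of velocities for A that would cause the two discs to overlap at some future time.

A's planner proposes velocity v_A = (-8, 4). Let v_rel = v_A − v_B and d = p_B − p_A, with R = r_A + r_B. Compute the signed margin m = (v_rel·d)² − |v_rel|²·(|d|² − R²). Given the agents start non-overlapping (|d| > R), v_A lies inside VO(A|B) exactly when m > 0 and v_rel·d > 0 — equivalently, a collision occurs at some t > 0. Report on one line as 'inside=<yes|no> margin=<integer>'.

d = (-2, 15),  |d|² = 229;  R = 7+6 = 13,  c = 229−13² = 60
v_rel = (-3, 6),  |v_rel|² = 45;  v_rel·d = (-3)·(-2) + (6)·(15) = 96
45·t² − 192·t + 60 = 0  ⇒  m = 96² − 45·60 = 6516
m = 6516 > 0,  v_rel·d = 96 > 0  ⇒  inside

inside=yes margin=6516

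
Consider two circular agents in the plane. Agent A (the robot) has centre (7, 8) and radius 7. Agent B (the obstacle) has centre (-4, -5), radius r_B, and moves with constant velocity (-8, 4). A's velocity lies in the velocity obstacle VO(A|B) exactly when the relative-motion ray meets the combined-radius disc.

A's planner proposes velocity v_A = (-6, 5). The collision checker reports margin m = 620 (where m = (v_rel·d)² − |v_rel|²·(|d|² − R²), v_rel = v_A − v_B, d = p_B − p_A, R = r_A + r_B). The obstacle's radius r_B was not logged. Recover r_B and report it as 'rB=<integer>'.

m = 620
d = (-11, -13);  v_rel = (2, 1),  |v_rel|² = 5
v_rel×d = (2)·(-13) − (1)·(-11) = -15
since m = R²·5 − (-15)²:  R² = (225 + 620) / 5 = 169
R = √169 = 13  ⇒  r_B = 13 − 7 = 6

rB=6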